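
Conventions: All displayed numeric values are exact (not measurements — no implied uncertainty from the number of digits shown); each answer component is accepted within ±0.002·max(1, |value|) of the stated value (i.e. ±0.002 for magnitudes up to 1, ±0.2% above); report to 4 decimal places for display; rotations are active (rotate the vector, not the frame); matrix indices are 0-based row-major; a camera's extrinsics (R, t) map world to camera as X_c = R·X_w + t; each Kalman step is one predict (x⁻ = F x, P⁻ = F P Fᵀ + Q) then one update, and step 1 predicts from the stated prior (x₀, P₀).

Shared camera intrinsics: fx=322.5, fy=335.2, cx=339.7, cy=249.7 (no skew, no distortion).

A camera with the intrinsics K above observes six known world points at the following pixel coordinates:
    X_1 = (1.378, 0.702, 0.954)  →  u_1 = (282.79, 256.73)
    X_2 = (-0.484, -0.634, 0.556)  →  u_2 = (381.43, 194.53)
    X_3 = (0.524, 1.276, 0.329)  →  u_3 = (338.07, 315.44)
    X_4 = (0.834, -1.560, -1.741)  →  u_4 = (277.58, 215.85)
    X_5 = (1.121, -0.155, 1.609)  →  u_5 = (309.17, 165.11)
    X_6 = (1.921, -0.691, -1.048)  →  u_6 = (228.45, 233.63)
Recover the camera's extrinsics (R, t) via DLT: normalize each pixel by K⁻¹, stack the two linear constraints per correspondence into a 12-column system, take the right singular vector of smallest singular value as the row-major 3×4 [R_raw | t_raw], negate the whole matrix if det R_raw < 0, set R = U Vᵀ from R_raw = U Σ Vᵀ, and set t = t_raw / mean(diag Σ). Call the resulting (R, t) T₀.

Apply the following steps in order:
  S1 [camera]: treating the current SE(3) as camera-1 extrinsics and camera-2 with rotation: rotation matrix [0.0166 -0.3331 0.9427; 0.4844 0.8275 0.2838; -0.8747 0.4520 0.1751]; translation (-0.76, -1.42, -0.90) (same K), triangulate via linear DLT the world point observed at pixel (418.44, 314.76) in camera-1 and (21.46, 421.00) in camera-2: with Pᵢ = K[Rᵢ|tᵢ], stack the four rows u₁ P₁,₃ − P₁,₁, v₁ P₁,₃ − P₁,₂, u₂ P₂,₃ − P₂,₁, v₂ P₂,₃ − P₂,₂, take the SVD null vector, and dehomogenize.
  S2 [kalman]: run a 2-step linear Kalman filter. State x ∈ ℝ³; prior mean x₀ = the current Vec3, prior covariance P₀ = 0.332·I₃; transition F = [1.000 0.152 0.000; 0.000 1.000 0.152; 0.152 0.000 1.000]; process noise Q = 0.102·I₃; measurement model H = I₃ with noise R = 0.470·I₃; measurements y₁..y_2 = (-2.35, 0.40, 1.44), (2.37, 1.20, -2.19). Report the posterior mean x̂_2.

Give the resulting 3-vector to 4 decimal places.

source (pnp_recover): camera pose = R=[-0.9321 0.1462 0.3313; -0.0171 0.8961 -0.4435; -0.3618 -0.4190 -0.8328], t=(0.1700, -0.1001, 5.5294)
after S1 (triangulate): (-0.2038, 1.5477, 1.1661)
after S2 (kf_track): (0.2939, 1.2113, -0.2024)

result = (0.2939, 1.2113, -0.2024)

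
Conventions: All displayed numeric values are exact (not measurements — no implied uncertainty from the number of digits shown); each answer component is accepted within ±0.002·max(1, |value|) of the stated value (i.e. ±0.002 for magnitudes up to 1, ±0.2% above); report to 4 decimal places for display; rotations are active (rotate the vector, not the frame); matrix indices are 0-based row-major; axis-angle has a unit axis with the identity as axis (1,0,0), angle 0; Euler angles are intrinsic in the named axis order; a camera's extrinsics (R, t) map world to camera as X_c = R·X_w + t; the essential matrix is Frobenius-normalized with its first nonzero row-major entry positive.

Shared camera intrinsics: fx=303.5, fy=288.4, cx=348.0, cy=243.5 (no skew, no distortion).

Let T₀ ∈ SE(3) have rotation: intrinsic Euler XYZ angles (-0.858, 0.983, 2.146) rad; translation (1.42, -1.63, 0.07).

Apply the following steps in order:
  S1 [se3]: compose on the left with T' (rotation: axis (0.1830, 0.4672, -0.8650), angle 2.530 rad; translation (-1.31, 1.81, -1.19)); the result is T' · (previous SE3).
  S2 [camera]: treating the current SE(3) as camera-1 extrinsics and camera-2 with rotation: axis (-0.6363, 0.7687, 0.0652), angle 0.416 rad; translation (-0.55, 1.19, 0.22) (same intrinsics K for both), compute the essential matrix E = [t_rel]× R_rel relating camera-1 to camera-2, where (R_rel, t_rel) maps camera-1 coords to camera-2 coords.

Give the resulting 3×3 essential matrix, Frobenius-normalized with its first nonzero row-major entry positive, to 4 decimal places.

after S1 (compose_se3): R=[0.8165 0.4481 -0.3642; 0.0116 -0.6434 -0.7655; -0.5773 0.6208 -0.5305], t=(-3.4505, 1.9542, -0.9150)
after S2 (essential): [0.3750 0.5367 0.1866; 0.0121 -0.1451 -0.2623; 0.3431 0.0415 -0.5719]

matrix = [0.3750 0.5367 0.1866; 0.0121 -0.1451 -0.2623; 0.3431 0.0415 -0.5719]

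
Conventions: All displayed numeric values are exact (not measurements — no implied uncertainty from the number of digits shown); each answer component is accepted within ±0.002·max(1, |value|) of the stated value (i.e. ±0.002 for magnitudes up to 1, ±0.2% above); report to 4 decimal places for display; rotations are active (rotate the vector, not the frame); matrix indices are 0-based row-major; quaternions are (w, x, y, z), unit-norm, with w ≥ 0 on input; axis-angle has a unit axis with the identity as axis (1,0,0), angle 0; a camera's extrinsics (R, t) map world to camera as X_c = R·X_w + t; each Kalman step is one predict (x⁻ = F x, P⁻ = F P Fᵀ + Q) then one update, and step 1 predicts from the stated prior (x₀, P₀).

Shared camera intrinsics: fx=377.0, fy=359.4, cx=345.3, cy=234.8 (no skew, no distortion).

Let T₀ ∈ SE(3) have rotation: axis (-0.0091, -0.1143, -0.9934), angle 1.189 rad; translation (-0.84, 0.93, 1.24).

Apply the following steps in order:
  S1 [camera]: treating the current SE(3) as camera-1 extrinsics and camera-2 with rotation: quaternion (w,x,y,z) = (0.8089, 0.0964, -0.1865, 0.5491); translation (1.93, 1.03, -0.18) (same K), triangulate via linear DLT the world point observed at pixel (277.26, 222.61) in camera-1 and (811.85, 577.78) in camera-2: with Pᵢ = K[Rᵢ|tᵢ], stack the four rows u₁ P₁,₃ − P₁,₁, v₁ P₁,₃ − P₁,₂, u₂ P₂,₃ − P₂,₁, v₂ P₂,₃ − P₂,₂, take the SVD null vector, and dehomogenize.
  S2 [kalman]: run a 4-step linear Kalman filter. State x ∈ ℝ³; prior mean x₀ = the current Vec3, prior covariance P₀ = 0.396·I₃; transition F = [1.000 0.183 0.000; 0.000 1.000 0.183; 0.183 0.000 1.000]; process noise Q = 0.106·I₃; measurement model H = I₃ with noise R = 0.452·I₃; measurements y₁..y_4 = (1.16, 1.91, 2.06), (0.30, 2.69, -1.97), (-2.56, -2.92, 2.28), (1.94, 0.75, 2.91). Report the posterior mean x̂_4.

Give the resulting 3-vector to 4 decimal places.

after S1 (triangulate): (1.2446, 0.0143, 1.4498)
after S2 (kf_track): (0.5882, 0.4932, 1.7600)

result = (0.5882, 0.4932, 1.7600)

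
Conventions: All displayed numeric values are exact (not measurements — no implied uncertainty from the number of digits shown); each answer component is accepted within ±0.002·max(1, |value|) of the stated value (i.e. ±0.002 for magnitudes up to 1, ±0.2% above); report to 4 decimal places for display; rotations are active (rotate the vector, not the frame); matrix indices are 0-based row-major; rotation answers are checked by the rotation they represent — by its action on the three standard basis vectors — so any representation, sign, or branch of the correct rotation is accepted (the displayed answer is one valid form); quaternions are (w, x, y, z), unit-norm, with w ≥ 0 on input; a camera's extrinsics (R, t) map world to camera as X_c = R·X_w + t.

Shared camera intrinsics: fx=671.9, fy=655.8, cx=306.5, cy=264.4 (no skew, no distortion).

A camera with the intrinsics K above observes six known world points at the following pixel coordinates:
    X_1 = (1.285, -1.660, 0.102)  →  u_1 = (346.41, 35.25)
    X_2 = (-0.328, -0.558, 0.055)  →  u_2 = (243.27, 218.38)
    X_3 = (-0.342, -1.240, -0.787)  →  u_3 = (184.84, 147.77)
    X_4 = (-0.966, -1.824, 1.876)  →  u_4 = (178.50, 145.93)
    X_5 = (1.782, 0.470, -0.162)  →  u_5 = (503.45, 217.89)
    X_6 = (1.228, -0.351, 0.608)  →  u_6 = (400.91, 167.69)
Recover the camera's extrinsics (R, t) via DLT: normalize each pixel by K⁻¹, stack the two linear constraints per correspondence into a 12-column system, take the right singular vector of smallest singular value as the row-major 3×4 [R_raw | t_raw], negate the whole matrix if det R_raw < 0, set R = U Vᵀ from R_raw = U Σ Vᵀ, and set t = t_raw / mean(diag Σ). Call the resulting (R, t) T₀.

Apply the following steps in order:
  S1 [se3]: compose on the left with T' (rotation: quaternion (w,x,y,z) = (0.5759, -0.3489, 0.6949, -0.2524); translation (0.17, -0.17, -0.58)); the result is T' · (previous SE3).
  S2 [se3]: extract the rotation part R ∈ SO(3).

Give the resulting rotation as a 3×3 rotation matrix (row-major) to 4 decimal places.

source (pnp_recover): camera pose = R=[0.8922 0.4417 0.0940; -0.4338 0.8961 -0.0936; -0.1256 0.0427 0.9912], t=(-0.0600, -0.0800, 6.2398)
after S1 (compose_se3): R=[-0.1216 -0.1735 0.9773; -0.9713 0.2234 -0.0812; -0.2042 -0.9592 -0.1957], t=(6.2845, 0.1449, -1.7880)
after S2 (rot_of_se3): [-0.1216 -0.1735 0.9773; -0.9713 0.2234 -0.0812; -0.2042 -0.9592 -0.1957]

rotation (matrix) = ((-0.1216, -0.1735, 0.9773), (-0.9713, 0.2234, -0.0812), (-0.2042, -0.9592, -0.1957))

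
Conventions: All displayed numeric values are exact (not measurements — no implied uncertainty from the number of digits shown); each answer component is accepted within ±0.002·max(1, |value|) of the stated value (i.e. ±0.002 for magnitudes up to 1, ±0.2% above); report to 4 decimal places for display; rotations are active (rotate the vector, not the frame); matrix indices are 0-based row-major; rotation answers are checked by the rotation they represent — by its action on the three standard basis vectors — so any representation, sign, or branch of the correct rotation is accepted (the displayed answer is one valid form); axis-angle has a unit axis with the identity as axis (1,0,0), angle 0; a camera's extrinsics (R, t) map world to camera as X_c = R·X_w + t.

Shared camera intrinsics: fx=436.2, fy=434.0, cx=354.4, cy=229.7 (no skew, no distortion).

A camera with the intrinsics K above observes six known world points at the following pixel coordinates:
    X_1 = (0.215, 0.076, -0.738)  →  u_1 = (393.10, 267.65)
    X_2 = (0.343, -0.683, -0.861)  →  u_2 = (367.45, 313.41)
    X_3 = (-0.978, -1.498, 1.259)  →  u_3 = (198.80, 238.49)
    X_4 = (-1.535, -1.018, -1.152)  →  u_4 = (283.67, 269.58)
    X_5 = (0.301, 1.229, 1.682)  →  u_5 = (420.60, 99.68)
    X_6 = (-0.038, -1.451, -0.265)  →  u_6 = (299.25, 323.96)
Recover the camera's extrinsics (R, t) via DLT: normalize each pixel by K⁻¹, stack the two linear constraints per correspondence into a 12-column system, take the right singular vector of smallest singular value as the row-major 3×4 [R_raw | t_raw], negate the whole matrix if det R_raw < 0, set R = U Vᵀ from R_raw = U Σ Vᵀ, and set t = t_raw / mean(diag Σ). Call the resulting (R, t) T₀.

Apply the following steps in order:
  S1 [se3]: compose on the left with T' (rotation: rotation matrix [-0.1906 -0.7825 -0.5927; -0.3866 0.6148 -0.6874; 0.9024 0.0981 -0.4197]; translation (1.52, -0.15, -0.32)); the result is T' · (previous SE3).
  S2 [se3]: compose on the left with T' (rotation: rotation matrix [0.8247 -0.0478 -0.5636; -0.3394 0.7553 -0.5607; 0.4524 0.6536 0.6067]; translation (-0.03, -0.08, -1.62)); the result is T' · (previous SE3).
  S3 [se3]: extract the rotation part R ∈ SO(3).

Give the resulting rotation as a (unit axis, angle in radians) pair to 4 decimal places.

source (pnp_recover): camera pose = R=[0.6825 0.6723 -0.2866; 0.4915 -0.7125 -0.5008; -0.5409 0.2009 -0.8167], t=(0.1701, 0.1500, 6.0310)
after S1 (compose_se3): R=[-0.1941 0.3103 0.9306; 0.4102 -0.8361 0.3643; 0.8911 0.4524 0.0350], t=(-2.2044, -4.2694, -2.6830)
after S2 (compose_se3): R=[-0.6819 0.0409 0.7303; -0.1239 -0.9905 -0.0603; 0.7209 -0.1316 0.6804], t=(-0.1320, -1.0522, -7.0357)
after S3 (rot_of_se3): [-0.6819 0.0409 0.7303; -0.1239 -0.9905 -0.0603; 0.7209 -0.1316 0.6804]

rotation (axis_angle) = ((-0.3967, 0.0525, -0.9165), 3.0516)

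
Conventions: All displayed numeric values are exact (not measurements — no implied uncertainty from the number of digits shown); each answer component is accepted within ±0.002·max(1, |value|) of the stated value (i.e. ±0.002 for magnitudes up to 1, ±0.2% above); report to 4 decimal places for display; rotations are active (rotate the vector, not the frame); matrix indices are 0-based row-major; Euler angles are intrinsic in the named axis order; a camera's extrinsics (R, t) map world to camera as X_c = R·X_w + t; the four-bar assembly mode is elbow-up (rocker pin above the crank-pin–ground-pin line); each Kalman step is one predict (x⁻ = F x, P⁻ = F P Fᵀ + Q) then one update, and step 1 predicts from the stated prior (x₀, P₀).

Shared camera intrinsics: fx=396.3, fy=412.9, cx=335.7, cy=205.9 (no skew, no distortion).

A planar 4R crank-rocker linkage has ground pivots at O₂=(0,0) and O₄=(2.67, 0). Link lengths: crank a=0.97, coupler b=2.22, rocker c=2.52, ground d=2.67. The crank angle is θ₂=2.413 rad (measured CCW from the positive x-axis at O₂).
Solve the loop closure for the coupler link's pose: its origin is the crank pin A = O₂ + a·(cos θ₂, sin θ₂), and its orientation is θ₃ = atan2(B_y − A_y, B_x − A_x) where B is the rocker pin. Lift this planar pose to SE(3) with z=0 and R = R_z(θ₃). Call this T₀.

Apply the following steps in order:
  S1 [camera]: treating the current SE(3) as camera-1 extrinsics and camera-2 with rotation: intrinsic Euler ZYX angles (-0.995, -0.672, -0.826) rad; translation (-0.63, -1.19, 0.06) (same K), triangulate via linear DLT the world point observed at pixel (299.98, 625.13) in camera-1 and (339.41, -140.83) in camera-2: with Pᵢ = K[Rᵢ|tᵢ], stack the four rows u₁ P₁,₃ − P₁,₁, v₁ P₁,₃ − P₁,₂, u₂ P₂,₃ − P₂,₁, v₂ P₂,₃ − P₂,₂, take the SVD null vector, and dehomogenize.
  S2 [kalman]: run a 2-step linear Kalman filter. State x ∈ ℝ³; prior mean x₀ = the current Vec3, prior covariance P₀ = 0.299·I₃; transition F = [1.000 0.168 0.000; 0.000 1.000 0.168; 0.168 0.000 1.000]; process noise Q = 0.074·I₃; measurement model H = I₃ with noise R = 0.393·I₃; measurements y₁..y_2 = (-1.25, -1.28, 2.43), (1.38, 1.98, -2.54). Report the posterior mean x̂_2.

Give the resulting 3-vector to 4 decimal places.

source (fourbar_fk): coupler pose = R=[0.8094 -0.5872 0.0000; 0.5872 0.8094 0.0000; 0.0000 0.0000 1.0000], t=(-0.7237, 0.6458, 0.0000)
after S1 (triangulate): (0.7306, -0.0717, 1.0015)
after S2 (kf_track): (0.2839, 0.5220, 0.0828)

result = (0.2839, 0.5220, 0.0828)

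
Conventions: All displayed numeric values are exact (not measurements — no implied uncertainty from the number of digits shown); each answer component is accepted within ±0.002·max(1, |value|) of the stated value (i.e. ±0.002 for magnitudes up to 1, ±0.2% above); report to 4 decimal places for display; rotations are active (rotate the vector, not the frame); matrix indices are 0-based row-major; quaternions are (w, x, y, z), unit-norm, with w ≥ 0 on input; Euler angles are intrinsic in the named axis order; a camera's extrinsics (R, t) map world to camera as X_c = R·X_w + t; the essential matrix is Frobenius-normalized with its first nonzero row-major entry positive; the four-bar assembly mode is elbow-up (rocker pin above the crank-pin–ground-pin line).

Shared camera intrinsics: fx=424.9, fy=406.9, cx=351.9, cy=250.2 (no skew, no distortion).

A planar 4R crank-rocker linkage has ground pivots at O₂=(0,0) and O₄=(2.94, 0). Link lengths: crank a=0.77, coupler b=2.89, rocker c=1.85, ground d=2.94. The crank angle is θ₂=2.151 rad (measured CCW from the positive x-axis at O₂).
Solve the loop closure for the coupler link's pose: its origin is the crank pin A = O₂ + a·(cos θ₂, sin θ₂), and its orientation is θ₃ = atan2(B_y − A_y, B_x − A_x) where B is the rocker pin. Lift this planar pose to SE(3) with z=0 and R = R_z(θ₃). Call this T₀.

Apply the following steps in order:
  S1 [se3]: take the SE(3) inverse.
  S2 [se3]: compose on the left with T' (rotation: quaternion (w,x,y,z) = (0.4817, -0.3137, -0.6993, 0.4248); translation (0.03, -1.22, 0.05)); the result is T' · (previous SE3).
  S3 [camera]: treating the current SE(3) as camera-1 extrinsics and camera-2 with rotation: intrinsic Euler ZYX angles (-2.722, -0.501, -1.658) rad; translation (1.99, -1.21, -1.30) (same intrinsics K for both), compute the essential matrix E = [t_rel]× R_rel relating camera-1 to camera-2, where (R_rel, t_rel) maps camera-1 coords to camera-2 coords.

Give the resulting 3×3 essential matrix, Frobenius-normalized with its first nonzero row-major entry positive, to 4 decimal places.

source (fourbar_fk): coupler pose = R=[0.9280 -0.3725 0.0000; 0.3725 0.9280 0.0000; 0.0000 0.0000 1.0000], t=(-0.4221, 0.6440, 0.0000)
after S1 (invert_se3): R=[0.9280 0.3725 0.0000; -0.3725 0.9280 0.0000; 0.0000 0.0000 1.0000], t=(0.1519, -0.7549, 0.0000)
after S2 (compose_se3): R=[-0.3256 -0.0989 -0.9403; 0.6223 0.7263 -0.2919; 0.7118 -0.6802 -0.1750], t=(-0.0438, -1.4250, 0.7885)
after S3 (essential): [0.6056 0.0703 -0.2868; 0.0227 0.6429 -0.0139; 0.2033 -0.2859 -0.0948]

matrix = [0.6056 0.0703 -0.2868; 0.0227 0.6429 -0.0139; 0.2033 -0.2859 -0.0948]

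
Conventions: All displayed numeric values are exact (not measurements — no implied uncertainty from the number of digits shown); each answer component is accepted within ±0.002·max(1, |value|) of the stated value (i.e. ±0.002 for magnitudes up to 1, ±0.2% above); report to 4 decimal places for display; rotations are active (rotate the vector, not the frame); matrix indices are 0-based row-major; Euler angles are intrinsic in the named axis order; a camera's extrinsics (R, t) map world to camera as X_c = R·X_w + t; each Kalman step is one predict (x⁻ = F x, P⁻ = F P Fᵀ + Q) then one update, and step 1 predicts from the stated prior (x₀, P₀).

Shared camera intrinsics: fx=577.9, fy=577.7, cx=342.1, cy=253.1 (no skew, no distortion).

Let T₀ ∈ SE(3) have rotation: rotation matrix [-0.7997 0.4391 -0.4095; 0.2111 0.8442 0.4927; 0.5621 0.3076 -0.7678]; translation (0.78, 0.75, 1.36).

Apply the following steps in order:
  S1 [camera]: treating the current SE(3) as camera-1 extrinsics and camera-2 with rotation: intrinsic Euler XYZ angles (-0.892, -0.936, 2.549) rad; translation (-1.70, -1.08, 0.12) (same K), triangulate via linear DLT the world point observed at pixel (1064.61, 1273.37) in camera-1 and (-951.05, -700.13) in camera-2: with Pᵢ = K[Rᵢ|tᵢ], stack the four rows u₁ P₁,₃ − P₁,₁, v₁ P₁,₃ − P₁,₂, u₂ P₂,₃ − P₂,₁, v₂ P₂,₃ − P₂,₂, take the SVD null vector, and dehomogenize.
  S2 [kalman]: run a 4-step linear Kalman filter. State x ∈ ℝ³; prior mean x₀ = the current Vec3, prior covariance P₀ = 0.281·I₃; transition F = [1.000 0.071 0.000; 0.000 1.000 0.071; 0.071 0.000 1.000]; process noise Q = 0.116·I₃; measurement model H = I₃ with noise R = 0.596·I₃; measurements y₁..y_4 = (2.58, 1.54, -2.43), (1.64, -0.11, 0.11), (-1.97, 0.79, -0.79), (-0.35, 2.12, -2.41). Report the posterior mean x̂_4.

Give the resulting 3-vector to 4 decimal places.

result = (-0.0627, 1.1434, -1.1583)

after S1 (triangulate): (-0.3680, 1.1036, 0.5583)
after S2 (kf_track): (-0.0627, 1.1434, -1.1583)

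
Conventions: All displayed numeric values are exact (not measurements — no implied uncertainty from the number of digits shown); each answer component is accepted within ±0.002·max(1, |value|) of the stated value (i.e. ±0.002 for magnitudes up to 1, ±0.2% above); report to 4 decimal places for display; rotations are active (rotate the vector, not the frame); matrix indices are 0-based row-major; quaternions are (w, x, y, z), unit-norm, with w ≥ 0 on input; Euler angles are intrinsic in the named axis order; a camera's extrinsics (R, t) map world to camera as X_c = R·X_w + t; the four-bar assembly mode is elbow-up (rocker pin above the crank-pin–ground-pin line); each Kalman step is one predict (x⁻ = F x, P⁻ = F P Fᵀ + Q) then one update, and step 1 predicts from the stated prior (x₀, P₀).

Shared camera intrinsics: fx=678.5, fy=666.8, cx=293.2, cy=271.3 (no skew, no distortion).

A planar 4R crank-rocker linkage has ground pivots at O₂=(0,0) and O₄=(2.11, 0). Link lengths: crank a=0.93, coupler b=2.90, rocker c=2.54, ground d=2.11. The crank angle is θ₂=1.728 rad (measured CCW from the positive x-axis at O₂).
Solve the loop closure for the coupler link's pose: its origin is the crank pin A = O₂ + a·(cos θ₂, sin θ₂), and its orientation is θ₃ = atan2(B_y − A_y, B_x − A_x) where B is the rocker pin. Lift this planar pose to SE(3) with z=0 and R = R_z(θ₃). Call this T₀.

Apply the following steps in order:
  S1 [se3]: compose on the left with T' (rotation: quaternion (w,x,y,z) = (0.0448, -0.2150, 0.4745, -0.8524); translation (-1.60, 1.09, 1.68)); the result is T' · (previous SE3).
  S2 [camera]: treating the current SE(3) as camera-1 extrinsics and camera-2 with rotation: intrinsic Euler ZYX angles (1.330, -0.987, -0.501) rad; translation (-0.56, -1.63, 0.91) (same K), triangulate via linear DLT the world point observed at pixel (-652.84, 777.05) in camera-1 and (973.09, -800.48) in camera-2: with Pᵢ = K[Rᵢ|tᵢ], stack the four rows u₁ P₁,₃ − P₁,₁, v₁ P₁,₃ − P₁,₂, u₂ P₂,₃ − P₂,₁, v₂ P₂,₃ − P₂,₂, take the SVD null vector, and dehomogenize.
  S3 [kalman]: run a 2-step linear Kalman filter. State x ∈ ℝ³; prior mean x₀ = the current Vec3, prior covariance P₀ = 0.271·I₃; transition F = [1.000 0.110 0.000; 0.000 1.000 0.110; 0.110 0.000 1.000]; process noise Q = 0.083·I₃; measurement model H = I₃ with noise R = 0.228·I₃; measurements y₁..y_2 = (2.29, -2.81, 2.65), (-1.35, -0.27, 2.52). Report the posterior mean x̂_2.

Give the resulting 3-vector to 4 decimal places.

source (fourbar_fk): coupler pose = R=[0.8301 -0.5576 0.0000; 0.5576 0.8301 0.0000; 0.0000 0.0000 1.0000], t=(-0.1456, 0.9185, 0.0000)
after S1 (compose_se3): R=[-0.8212 0.3978 0.4091; -0.5370 -0.2966 -0.7897; -0.1928 -0.8682 0.4572], t=(-1.5857, 0.6296, 0.8721)
after S2 (triangulate): (0.3259, -1.8178, -0.7189)
after S3 (kf_track): (0.0183, -1.2796, 2.0064)

result = (0.0183, -1.2796, 2.0064)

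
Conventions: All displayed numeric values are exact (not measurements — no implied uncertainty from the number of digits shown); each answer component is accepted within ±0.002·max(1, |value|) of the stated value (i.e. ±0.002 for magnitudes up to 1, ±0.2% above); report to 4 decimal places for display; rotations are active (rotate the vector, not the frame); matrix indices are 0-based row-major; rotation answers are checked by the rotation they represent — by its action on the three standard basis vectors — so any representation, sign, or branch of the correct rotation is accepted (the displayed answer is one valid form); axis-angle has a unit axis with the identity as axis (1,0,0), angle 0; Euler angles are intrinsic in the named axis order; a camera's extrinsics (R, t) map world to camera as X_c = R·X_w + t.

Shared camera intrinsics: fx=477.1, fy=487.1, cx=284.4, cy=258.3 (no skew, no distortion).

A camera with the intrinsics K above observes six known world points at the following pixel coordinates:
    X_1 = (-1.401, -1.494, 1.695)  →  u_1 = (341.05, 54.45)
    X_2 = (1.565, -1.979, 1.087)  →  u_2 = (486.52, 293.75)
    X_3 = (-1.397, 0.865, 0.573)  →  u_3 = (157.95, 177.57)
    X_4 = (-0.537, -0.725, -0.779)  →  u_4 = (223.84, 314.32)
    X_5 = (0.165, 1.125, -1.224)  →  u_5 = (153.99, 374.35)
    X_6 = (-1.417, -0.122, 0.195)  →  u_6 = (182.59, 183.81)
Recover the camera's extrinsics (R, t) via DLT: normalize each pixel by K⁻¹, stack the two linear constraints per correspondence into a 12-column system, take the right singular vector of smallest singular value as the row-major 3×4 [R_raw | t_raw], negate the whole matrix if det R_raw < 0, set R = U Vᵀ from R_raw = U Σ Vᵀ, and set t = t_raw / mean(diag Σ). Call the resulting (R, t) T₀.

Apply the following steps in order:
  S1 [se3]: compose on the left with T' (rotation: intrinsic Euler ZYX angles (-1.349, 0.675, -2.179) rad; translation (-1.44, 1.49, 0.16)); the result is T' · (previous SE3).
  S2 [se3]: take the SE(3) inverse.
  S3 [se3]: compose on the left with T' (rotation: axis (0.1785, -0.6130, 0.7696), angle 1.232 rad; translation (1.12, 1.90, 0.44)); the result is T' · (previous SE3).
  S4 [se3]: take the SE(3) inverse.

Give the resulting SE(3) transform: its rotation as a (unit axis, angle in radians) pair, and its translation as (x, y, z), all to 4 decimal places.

source (pnp_recover): camera pose = R=[0.5775 -0.6851 0.4440; 0.6518 0.0594 -0.7560; 0.4916 0.7260 0.4809], t=(-0.4100, 0.3200, 5.6499)
after S1 (compose_se3): R=[0.0172 0.3667 0.9302; 0.0643 0.9280 -0.3670; -0.9978 0.0662 -0.0076], t=(2.3545, 4.9101, -2.3092)
after S2 (invert_se3): R=[0.0172 0.0643 -0.9978; 0.3667 0.9280 0.0662; 0.9302 -0.3670 -0.0076], t=(-2.6605, -5.2671, -0.4055)
after S3 (compose_se3): R=[-0.7394 -0.5401 -0.4020; -0.2244 0.7607 -0.6091; 0.6348 -0.3601 -0.6836], t=(4.5843, -2.7130, -0.8651)
after S4 (invert_se3): R=[-0.7394 -0.2244 0.6348; -0.5401 0.7607 -0.3601; -0.4020 -0.6091 -0.6836], t=(3.3297, 4.2282, -0.4008)

rotation (axis_angle) = ((-0.2239, 0.9324, -0.2838), 2.5520), translation = (3.3297, 4.2282, -0.4008)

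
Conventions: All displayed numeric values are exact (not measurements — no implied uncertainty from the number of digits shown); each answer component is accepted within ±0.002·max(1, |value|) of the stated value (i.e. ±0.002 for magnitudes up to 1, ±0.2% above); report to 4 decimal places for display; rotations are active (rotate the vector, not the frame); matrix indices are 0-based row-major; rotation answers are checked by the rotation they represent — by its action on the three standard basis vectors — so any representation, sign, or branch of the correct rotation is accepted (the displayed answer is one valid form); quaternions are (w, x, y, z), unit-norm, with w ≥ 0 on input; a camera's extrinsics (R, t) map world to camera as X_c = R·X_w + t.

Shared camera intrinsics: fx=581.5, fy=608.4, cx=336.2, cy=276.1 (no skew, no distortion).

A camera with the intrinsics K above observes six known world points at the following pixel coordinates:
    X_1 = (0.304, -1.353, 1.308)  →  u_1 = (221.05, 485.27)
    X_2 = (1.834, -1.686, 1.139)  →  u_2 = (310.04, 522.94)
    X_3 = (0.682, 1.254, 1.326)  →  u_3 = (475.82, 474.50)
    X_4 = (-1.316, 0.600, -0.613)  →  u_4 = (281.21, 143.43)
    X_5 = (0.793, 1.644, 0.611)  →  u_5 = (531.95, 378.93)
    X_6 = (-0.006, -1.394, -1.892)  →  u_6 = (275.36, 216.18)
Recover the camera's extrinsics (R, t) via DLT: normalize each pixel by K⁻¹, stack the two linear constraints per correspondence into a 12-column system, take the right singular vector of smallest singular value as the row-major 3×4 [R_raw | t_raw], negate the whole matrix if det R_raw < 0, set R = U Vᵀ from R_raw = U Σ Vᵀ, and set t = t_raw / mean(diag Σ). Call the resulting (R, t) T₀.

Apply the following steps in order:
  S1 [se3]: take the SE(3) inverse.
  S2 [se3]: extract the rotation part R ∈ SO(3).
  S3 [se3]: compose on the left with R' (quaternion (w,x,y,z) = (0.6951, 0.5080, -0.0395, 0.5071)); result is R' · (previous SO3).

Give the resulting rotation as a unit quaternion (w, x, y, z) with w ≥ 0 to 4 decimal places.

rotation (quat) = (0.1371, -0.5767, -0.6095, -0.5264)

source (pnp_recover): camera pose = R=[0.6695 0.7203 -0.1815; 0.5386 -0.3025 0.7864; 0.5115 -0.6242 -0.5905], t=(-0.1100, 0.3400, 5.4202)
after S1 (invert_se3): R=[0.6695 0.5386 0.5115; 0.7203 -0.3025 -0.6242; -0.1815 0.7864 -0.5905], t=(-2.8818, 3.5656, 2.9133)
after S2 (rot_of_se3): [0.6695 0.5386 0.5115; 0.7203 -0.3025 -0.6242; -0.1815 0.7864 -0.5905]
after S3 (compose_so3): [-0.2972 0.8473 0.4401; 0.5586 -0.2195 0.7998; 0.7743 0.4836 -0.4081]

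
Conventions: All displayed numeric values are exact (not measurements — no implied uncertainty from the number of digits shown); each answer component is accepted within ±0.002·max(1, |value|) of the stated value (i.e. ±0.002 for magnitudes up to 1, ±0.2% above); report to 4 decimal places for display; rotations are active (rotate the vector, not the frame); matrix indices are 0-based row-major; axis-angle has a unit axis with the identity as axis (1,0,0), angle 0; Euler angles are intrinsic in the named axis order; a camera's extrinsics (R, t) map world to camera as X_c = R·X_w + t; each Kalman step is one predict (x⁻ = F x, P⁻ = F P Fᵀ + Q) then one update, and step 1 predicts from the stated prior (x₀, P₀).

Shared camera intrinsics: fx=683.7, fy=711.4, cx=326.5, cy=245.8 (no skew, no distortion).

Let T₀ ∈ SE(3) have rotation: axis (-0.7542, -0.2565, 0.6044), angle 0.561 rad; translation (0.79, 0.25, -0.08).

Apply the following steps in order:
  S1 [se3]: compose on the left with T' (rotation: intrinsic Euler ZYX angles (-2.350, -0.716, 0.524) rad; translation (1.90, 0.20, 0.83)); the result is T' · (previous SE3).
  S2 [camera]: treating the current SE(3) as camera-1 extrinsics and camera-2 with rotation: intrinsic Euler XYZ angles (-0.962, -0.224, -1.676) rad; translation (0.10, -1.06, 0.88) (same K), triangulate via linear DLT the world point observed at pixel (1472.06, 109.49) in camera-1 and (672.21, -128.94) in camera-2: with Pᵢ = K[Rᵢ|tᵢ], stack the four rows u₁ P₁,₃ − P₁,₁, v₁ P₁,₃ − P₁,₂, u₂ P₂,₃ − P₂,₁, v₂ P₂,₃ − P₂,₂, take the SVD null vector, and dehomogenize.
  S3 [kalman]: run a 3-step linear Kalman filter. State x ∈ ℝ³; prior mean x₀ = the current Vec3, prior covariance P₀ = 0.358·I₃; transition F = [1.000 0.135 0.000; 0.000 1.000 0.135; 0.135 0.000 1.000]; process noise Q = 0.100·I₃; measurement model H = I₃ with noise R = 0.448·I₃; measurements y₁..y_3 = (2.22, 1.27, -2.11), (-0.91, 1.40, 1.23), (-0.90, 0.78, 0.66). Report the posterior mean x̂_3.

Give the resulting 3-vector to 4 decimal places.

after S1 (compose_se3): R=[-0.1948 0.8619 0.4682; -0.5826 -0.4857 0.6517; 0.7891 -0.1458 0.5967], t=(1.6894, -0.3782, 1.3906)
after S2 (triangulate): (-0.1751, 0.5338, 0.4052)
after S3 (kf_track): (-0.0473, 0.9297, 0.2916)

result = (-0.0473, 0.9297, 0.2916)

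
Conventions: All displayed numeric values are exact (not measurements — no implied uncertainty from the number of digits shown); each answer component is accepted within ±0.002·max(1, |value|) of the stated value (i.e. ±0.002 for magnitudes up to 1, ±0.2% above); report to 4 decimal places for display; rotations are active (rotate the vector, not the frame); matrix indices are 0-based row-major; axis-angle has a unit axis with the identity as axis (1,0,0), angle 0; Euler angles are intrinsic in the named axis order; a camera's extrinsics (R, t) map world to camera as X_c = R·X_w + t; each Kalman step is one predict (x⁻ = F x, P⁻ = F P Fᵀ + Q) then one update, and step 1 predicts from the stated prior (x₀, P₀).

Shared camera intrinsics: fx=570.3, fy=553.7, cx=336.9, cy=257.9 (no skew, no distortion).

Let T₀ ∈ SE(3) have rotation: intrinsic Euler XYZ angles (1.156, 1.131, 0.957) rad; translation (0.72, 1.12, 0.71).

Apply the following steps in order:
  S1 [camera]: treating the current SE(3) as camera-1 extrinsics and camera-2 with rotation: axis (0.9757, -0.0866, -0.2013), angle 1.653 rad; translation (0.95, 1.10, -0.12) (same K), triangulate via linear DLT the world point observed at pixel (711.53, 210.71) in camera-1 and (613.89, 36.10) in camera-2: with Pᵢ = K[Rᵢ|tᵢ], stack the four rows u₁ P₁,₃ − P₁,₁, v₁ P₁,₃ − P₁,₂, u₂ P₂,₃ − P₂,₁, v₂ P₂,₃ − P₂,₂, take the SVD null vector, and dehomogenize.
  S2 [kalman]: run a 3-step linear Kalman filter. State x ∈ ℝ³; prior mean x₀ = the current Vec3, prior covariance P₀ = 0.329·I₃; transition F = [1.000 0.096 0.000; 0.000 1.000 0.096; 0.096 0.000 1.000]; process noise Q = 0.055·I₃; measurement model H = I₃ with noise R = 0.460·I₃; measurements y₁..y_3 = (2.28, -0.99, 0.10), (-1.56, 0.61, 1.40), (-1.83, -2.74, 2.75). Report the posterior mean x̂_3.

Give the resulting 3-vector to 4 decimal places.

after S1 (triangulate): (0.0891, 1.7237, 1.6290)
after S2 (kf_track): (-0.5018, -0.4441, 1.4988)

result = (-0.5018, -0.4441, 1.4988)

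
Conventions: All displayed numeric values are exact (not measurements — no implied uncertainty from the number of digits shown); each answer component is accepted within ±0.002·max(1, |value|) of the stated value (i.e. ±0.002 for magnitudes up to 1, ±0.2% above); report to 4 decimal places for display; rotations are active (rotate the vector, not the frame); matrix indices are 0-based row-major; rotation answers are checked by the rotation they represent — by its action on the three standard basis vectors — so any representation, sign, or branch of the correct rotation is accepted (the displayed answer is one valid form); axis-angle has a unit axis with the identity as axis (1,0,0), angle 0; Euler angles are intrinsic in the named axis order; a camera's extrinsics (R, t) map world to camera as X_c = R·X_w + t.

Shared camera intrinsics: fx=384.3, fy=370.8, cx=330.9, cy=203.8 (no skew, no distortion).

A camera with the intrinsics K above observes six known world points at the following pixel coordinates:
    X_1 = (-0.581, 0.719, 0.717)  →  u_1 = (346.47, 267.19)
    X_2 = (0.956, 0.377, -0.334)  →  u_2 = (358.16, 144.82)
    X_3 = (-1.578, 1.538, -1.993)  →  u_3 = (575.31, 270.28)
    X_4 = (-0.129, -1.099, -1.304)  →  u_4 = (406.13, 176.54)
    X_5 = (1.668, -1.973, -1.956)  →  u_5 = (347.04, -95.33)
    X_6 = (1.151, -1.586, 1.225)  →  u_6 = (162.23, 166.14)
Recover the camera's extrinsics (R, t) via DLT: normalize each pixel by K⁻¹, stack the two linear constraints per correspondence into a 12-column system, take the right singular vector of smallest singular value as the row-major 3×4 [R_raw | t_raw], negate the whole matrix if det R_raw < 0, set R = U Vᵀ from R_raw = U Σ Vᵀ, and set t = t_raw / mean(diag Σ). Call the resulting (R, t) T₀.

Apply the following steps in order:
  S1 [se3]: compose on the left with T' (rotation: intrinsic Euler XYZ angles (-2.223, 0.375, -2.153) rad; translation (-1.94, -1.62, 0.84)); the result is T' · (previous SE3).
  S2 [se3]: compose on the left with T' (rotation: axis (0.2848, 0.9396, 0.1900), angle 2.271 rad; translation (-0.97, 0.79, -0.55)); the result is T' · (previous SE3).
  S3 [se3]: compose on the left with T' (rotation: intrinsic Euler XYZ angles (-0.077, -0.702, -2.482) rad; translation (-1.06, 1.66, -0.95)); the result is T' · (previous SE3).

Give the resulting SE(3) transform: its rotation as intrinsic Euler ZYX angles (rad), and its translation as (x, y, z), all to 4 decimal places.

rotation (euler_zyx) = (2.0731, -0.6373, 1.1690), translation = (-0.0188, 1.0563, 2.1558)

source (pnp_recover): camera pose = R=[-0.3136 0.5509 -0.7735; -0.9220 0.0181 0.3867; 0.2270 0.8344 0.5022], t=(0.2100, 0.1600, 4.9408)
after S1 (compose_se3): R=[-0.4730 0.0378 0.8802; -0.1248 0.9861 -0.1095; -0.8722 -0.1616 -0.4617], t=(-0.1134, 2.1884, -1.7370)
after S2 (compose_se3): R=[-0.4993 0.1408 -0.8549; -0.4437 0.8060 0.3919; 0.7442 0.5750 -0.3399], t=(-1.6695, 2.3586, 1.6566)
after S3 (compose_se3): R=[-0.3869 -0.0792 0.9187; 0.7045 -0.6683 0.2391; 0.5950 0.7397 0.3143], t=(-0.0188, 1.0563, 2.1558)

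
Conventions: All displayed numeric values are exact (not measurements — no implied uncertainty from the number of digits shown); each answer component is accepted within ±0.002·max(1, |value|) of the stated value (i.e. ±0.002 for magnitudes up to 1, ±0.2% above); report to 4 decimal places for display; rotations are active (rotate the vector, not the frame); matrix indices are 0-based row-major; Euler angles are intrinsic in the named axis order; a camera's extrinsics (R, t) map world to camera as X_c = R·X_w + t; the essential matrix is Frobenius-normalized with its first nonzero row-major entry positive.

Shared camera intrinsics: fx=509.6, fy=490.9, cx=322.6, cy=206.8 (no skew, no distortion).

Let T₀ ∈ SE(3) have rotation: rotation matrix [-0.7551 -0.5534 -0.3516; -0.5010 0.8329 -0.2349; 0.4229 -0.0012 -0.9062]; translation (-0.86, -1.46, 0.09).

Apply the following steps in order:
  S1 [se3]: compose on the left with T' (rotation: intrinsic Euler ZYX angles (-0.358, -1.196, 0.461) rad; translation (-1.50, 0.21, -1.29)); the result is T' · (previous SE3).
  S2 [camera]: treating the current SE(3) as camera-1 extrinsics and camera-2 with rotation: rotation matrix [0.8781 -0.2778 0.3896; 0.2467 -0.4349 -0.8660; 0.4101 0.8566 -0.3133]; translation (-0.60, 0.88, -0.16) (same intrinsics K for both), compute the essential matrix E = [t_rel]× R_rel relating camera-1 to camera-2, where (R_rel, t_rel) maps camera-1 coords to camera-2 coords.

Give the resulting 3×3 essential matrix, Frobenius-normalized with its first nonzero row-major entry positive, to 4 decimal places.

after S1 (compose_se3): R=[-0.6179 -0.2502 0.7454; -0.4488 0.8906 -0.0731; -0.6456 -0.3797 -0.6626], t=(-1.7713, -1.1274, -2.2986)
after S2 (essential): [0.2759 0.0748 -0.1397; 0.3873 -0.5834 0.0230; -0.4526 -0.3382 0.2977]

matrix = [0.2759 0.0748 -0.1397; 0.3873 -0.5834 0.0230; -0.4526 -0.3382 0.2977]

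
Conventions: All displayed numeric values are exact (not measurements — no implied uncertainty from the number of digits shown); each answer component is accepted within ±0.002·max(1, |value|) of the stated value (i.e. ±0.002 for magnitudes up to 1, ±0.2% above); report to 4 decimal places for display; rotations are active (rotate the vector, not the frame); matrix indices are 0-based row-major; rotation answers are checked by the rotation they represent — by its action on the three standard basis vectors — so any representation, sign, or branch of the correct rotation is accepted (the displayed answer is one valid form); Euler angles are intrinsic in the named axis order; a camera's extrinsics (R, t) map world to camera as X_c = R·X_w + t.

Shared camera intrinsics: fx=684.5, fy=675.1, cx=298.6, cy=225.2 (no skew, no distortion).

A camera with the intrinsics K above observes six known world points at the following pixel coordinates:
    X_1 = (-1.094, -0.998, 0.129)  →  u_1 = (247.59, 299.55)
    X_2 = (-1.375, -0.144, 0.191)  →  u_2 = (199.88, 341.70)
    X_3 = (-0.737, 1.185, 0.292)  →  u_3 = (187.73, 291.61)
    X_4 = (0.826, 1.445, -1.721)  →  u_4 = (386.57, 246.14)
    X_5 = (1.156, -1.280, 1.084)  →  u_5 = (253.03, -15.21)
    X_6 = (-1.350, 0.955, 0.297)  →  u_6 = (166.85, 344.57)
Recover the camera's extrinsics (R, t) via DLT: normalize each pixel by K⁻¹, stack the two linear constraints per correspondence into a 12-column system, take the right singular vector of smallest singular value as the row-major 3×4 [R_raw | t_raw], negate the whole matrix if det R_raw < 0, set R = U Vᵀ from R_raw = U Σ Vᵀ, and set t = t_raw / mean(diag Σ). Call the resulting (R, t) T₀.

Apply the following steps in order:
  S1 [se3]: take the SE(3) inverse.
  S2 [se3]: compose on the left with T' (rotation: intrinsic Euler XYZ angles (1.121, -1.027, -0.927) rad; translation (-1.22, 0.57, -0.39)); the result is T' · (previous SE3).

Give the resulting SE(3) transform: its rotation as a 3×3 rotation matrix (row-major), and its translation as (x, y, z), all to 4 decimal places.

source (pnp_recover): camera pose = R=[0.3368 -0.3423 -0.8771; -0.8708 0.2411 -0.4285; 0.3582 0.9081 -0.2168], t=(-0.2301, -0.1101, 6.2911)
after S1 (invert_se3): R=[0.3368 -0.8708 0.3582; -0.3423 0.2411 0.9081; -0.8771 -0.4285 -0.2168], t=(-2.2716, -5.7653, 1.1152)
after S2 (compose_se3): R=[0.7136 0.1960 0.6726; 0.2574 0.8195 -0.5119; -0.6516 0.5384 0.5343], t=(-5.2656, 3.9401, -3.8423)

rotation (matrix) = ((0.7136, 0.1960, 0.6726), (0.2574, 0.8195, -0.5119), (-0.6516, 0.5384, 0.5343)), translation = (-5.2656, 3.9401, -3.8423)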